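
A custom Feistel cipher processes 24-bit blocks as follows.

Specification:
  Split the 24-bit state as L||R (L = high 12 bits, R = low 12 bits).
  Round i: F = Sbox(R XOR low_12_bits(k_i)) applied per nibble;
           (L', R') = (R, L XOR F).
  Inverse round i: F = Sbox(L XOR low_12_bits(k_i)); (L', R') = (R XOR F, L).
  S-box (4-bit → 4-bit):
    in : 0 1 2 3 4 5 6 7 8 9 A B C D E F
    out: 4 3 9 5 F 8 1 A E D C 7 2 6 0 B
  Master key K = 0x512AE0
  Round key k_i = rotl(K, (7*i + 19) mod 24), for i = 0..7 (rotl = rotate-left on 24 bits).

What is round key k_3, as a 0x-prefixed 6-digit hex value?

K = 0x512AE0
k_0 = rotl(K, (7*0+19) mod 24) = rotl(K, 19) = 0x028957
k_1 = rotl(K, (7*1+19) mod 24) = rotl(K, 2) = 0x44AB81
k_2 = rotl(K, (7*2+19) mod 24) = rotl(K, 9) = 0x55C0A2
k_3 = rotl(K, (7*3+19) mod 24) = rotl(K, 16) = 0xE0512A

0xE0512A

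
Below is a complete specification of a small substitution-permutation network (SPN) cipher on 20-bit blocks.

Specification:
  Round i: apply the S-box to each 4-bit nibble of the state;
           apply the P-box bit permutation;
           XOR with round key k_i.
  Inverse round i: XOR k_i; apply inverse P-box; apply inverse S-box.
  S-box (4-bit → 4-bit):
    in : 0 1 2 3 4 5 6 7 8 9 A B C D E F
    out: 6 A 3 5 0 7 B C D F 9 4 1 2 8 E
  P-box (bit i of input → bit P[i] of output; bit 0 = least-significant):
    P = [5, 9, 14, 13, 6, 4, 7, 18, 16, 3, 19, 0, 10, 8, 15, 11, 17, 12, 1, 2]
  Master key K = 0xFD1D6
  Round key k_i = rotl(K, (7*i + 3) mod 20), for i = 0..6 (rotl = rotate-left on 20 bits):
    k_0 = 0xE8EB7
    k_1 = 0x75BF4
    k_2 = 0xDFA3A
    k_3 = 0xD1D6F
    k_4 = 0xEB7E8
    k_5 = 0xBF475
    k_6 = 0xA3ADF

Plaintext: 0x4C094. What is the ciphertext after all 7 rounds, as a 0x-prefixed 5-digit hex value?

0x1E74A

s_0 = plaintext = 0x4C094
s_1 = Round(s_0, k_0) = 0x28A6F
s_2 = Round(s_1, k_1) = 0x0A5A5
s_3 = Round(s_2, k_2) = 0x0A450
s_4 = Round(s_3, k_3) = 0xD43BD
s_5 = Round(s_4, k_4) = 0x7A568
s_6 = Round(s_5, k_5) = 0x6980B
s_7 = Round(s_6, k_6) = 0x1E74A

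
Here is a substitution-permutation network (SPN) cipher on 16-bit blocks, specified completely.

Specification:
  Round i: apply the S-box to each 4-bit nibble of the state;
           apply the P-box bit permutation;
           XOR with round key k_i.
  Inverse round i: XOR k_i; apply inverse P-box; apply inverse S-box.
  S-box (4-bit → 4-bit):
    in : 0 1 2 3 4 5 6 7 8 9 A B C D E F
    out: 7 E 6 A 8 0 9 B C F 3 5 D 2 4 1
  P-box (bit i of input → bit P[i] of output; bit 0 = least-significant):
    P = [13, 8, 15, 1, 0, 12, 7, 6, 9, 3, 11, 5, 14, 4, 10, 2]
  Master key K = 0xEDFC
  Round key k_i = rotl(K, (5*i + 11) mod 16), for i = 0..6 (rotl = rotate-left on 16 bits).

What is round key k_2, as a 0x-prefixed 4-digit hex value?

0xBF9D

K = 0xEDFC
k_0 = rotl(K, (5*0+11) mod 16) = rotl(K, 11) = 0xE76F
k_1 = rotl(K, (5*1+11) mod 16) = rotl(K, 0) = 0xEDFC
k_2 = rotl(K, (5*2+11) mod 16) = rotl(K, 5) = 0xBF9D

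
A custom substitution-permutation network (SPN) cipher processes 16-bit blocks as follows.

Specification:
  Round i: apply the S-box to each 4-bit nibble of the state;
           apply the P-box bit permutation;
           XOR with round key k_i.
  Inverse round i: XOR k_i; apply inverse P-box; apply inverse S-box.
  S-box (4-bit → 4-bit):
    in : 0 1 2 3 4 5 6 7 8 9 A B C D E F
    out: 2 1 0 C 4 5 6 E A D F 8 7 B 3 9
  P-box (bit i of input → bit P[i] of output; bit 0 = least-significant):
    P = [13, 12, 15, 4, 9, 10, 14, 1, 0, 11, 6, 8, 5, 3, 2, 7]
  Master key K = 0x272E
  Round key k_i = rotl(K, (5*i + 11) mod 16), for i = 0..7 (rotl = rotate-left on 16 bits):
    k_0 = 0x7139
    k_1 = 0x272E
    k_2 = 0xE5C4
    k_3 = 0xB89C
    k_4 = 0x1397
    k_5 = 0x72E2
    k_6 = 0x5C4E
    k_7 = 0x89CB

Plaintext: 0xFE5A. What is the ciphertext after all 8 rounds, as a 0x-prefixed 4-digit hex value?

0xCF38

s_0 = plaintext = 0xFE5A
s_1 = Round(s_0, k_0) = 0x8B88
s_2 = Round(s_1, k_1) = 0x32B4
s_3 = Round(s_2, k_2) = 0x6542
s_4 = Round(s_3, k_3) = 0xF8D1
s_5 = Round(s_4, k_4) = 0x3C35
s_6 = Round(s_5, k_5) = 0x9A25
s_7 = Round(s_6, k_6) = 0xF5AB
s_8 = Round(s_7, k_7) = 0xCF38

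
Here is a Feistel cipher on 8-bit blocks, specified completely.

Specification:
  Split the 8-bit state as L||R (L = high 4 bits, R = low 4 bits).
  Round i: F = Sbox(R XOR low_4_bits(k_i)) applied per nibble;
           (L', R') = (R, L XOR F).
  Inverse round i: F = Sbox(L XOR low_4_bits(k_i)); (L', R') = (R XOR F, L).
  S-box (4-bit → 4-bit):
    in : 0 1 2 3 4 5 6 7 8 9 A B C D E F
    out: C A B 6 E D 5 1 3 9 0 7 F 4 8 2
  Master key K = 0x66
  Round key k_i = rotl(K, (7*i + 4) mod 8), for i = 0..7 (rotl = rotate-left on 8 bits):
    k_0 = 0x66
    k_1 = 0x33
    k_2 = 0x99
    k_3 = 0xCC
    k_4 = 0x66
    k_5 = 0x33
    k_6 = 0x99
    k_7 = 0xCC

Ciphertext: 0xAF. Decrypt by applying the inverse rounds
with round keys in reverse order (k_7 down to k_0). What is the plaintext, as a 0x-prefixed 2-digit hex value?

s_0 = ciphertext = 0xAF
s_1 = InvRound(s_0, k_7) = 0xAA
s_2 = InvRound(s_1, k_6) = 0xCA
s_3 = InvRound(s_2, k_5) = 0x8C
s_4 = InvRound(s_3, k_4) = 0x48
s_5 = InvRound(s_4, k_3) = 0xB4
s_6 = InvRound(s_5, k_2) = 0xFB
s_7 = InvRound(s_6, k_1) = 0x4F
s_8 = InvRound(s_7, k_0) = 0x44

0x44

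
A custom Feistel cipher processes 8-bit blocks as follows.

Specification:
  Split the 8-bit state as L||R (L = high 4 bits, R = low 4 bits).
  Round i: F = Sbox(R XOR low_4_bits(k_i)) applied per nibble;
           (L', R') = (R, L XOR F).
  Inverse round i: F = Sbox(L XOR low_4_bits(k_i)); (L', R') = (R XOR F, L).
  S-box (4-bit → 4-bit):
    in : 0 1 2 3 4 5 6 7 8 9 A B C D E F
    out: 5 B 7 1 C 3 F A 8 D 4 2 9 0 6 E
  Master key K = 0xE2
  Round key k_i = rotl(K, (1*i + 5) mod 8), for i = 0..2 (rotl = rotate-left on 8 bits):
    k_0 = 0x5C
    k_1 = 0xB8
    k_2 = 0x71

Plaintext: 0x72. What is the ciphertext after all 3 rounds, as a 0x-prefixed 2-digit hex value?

s_0 = plaintext = 0x72
s_1 = Round(s_0, k_0) = 0x21
s_2 = Round(s_1, k_1) = 0x1F
s_3 = Round(s_2, k_2) = 0xF7

0xF7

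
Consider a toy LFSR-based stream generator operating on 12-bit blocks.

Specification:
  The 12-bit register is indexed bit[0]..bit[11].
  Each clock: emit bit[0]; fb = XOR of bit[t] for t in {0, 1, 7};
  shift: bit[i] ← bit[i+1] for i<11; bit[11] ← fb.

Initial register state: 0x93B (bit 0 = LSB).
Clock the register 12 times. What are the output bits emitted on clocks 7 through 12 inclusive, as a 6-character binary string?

reg_0 = 0x93B
clock 1: out=1, reg = 0x49D
clock 2: out=1, reg = 0x24E
clock 3: out=0, reg = 0x927
clock 4: out=1, reg = 0x493
clock 5: out=1, reg = 0xA49
clock 6: out=1, reg = 0xD24
clock 7: out=0, reg = 0x692
clock 8: out=0, reg = 0x349
clock 9: out=1, reg = 0x9A4
clock 10: out=0, reg = 0xCD2
clock 11: out=0, reg = 0x669
clock 12: out=1, reg = 0xB34

001001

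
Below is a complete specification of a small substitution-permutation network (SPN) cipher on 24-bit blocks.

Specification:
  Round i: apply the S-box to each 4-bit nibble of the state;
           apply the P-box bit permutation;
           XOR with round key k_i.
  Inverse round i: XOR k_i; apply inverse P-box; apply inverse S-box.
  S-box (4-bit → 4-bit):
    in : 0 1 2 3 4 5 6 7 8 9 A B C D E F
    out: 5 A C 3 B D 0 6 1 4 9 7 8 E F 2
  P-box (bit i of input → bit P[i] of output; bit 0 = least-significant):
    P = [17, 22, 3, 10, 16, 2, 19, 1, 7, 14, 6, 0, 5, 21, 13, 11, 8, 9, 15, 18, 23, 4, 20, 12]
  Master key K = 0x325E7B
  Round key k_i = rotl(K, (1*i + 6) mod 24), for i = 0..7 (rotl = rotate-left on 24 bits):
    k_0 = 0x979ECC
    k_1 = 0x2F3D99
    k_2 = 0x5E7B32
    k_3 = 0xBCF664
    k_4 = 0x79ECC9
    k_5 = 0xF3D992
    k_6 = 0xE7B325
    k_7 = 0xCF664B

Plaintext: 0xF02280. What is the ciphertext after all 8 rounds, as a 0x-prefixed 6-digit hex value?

s_0 = plaintext = 0xF02280
s_1 = Round(s_0, k_0) = 0x943795
s_2 = Round(s_1, k_1) = 0x117AF1
s_3 = Round(s_2, k_2) = 0x3A4DA7
s_4 = Round(s_3, k_3) = 0x59BF1F
s_5 = Round(s_4, k_4) = 0x891CEF
s_6 = Round(s_5, k_5) = 0x1A5195
s_7 = Round(s_6, k_6) = 0xE9CE1C
s_8 = Round(s_7, k_7) = 0x5FBA9C

0x5FBA9C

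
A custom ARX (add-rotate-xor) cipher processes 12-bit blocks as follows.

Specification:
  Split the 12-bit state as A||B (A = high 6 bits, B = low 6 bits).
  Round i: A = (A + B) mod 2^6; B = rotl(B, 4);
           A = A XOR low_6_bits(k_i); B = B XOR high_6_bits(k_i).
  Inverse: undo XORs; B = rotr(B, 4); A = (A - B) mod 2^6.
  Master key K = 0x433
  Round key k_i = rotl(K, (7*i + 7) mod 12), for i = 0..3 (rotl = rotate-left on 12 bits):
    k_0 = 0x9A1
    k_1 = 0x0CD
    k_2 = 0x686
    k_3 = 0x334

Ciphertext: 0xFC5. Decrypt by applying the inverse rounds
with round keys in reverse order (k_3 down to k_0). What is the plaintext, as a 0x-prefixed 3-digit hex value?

0x554

s_0 = ciphertext = 0xFC5
s_1 = InvRound(s_0, k_3) = 0x9E4
s_2 = InvRound(s_1, k_2) = 0x9BB
s_3 = InvRound(s_2, k_1) = 0x223
s_4 = InvRound(s_3, k_0) = 0x554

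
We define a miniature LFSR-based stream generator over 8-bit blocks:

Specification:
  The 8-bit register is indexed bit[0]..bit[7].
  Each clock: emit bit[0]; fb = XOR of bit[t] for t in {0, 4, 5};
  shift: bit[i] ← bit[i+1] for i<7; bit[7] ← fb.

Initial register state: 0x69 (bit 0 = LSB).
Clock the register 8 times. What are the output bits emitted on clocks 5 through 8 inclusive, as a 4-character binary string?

reg_0 = 0x69
clock 1: out=1, reg = 0x34
clock 2: out=0, reg = 0x1A
clock 3: out=0, reg = 0x8D
clock 4: out=1, reg = 0xC6
clock 5: out=0, reg = 0x63
clock 6: out=1, reg = 0x31
clock 7: out=1, reg = 0x98
clock 8: out=0, reg = 0xCC

0110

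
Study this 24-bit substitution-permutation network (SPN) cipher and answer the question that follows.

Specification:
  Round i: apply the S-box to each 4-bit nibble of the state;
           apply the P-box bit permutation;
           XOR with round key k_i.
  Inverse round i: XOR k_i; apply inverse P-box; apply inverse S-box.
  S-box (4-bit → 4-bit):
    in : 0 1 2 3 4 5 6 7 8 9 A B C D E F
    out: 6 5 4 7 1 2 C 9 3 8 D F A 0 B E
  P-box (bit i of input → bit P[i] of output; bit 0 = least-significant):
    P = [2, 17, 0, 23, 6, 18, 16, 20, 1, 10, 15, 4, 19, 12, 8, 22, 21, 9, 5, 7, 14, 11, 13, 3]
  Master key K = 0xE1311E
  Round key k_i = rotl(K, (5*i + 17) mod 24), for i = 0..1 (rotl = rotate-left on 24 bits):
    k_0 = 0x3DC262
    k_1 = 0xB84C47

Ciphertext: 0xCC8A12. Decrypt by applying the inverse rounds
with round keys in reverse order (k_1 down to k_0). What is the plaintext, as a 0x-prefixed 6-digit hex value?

0x87F8F2

s_0 = ciphertext = 0xCC8A12
s_1 = InvRound(s_0, k_1) = 0x489FE1
s_2 = InvRound(s_1, k_0) = 0x87F8F2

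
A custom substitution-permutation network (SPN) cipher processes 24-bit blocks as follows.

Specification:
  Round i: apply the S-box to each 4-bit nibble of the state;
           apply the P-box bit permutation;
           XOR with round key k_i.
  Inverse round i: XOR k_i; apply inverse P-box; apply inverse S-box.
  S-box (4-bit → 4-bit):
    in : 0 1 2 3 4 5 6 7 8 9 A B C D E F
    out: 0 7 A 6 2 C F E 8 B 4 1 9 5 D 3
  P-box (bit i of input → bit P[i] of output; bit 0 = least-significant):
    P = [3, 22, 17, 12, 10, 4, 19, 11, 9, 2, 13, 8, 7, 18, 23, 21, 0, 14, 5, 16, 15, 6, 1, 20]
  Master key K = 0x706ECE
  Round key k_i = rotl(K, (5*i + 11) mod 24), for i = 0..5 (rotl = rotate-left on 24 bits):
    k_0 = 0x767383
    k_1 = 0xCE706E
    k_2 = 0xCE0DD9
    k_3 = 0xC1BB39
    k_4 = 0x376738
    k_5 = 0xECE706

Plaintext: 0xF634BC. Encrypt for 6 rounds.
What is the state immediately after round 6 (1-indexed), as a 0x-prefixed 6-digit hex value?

s_0 = plaintext = 0xF634BC
s_1 = Round(s_0, k_0) = 0xF3A7EE
s_2 = Round(s_1, k_1) = 0x448D02
s_3 = Round(s_2, k_2) = 0xAE7F99
s_4 = Round(s_3, k_3) = 0x24A506
s_5 = Round(s_4, k_4) = 0xE51670
s_6 = Round(s_5, k_5) = 0x714CB0

0x714CB0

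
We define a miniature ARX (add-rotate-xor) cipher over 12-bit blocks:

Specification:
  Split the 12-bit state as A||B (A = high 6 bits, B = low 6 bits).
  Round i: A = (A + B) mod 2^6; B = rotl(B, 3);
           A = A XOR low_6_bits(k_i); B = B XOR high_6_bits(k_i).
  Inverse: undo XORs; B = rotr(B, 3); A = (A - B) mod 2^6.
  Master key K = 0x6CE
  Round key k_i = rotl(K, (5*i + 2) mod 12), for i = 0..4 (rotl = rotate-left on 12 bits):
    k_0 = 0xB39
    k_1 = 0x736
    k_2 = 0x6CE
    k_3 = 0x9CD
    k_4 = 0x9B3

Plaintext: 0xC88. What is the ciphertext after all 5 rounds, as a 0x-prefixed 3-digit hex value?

s_0 = plaintext = 0xC88
s_1 = Round(s_0, k_0) = 0x0ED
s_2 = Round(s_1, k_1) = 0x1B1
s_3 = Round(s_2, k_2) = 0xE55
s_4 = Round(s_3, k_3) = 0x0CD
s_5 = Round(s_4, k_4) = 0x8CF

0x8CF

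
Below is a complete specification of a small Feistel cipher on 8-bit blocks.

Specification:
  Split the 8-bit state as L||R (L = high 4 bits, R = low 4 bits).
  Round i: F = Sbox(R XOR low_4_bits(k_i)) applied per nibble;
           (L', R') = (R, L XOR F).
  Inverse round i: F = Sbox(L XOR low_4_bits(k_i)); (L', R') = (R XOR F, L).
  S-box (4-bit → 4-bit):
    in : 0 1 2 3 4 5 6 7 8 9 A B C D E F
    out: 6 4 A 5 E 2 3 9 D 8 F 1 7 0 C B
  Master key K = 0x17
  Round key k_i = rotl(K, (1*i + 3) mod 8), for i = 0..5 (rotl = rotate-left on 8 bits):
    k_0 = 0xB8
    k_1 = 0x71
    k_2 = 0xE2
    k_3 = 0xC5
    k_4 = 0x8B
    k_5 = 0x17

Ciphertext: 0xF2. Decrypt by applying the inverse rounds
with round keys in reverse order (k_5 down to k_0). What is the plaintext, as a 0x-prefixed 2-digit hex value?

0x53

s_0 = ciphertext = 0xF2
s_1 = InvRound(s_0, k_5) = 0xFF
s_2 = InvRound(s_1, k_4) = 0x1F
s_3 = InvRound(s_2, k_3) = 0x11
s_4 = InvRound(s_3, k_2) = 0x41
s_5 = InvRound(s_4, k_1) = 0x34
s_6 = InvRound(s_5, k_0) = 0x53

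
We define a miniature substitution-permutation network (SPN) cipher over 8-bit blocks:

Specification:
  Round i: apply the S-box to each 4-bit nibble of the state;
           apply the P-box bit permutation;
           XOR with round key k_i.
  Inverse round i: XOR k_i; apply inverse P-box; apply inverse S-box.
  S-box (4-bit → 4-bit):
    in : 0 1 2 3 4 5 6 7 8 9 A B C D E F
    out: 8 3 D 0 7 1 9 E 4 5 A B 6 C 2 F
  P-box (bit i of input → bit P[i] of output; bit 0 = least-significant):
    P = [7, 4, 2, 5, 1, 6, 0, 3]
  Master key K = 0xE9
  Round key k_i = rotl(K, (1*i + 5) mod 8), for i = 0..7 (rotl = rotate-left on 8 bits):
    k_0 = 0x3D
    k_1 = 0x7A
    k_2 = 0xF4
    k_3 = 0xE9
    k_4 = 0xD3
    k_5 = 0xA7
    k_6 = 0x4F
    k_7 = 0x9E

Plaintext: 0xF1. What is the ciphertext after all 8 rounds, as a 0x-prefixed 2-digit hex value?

s_0 = plaintext = 0xF1
s_1 = Round(s_0, k_0) = 0xE6
s_2 = Round(s_1, k_1) = 0x9A
s_3 = Round(s_2, k_2) = 0xC7
s_4 = Round(s_3, k_3) = 0x9C
s_5 = Round(s_4, k_4) = 0xC4
s_6 = Round(s_5, k_5) = 0x72
s_7 = Round(s_6, k_6) = 0xA2
s_8 = Round(s_7, k_7) = 0x72

0x72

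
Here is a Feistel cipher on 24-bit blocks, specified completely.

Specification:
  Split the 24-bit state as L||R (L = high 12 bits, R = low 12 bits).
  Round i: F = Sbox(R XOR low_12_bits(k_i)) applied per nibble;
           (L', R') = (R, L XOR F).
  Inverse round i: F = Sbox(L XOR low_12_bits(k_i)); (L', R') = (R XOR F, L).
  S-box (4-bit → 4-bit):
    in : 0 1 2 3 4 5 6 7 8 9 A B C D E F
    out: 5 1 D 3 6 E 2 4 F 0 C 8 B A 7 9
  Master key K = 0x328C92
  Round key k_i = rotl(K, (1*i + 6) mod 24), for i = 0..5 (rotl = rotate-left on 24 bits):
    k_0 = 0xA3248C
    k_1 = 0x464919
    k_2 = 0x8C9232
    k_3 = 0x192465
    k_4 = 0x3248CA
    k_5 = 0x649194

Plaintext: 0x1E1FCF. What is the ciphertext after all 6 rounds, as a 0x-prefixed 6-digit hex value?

s_0 = plaintext = 0x1E1FCF
s_1 = Round(s_0, k_0) = 0xFCF982
s_2 = Round(s_1, k_1) = 0x982AC7
s_3 = Round(s_2, k_2) = 0xAC761C
s_4 = Round(s_3, k_3) = 0x61C787
s_5 = Round(s_4, k_4) = 0x787F76
s_6 = Round(s_5, k_5) = 0xF760FA

0xF760FA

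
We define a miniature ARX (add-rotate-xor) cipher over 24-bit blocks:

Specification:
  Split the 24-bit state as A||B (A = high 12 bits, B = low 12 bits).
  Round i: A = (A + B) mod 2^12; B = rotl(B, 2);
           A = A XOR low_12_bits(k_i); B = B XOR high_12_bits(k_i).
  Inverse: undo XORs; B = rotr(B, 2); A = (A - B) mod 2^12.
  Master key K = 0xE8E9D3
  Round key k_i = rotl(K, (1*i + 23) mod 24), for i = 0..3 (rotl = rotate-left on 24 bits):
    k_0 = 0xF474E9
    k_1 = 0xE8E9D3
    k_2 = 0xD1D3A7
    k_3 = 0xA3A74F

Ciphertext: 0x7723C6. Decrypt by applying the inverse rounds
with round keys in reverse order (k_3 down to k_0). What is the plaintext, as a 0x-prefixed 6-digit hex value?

s_0 = ciphertext = 0x7723C6
s_1 = InvRound(s_0, k_3) = 0xDBE27F
s_2 = InvRound(s_1, k_2) = 0x241BD8
s_3 = InvRound(s_2, k_1) = 0x23D955
s_4 = InvRound(s_3, k_0) = 0xD50984

0xD50984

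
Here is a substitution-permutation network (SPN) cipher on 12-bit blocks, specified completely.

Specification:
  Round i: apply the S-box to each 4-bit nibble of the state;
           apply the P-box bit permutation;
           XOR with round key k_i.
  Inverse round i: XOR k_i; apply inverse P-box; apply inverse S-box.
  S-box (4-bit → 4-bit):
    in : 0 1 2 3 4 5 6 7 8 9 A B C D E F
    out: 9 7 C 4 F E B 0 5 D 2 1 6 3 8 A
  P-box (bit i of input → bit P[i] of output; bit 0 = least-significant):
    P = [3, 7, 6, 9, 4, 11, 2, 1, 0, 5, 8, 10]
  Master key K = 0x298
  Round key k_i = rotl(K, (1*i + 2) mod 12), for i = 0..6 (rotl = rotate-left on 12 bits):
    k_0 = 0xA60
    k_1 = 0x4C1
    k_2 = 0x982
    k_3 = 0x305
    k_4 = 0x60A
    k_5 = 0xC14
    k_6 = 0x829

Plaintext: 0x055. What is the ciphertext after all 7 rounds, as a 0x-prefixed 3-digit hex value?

0x3AD

s_0 = plaintext = 0x055
s_1 = Round(s_0, k_0) = 0x4A7
s_2 = Round(s_1, k_1) = 0x9E0
s_3 = Round(s_2, k_2) = 0xE89
s_4 = Round(s_3, k_3) = 0x559
s_5 = Round(s_4, k_4) = 0x964
s_6 = Round(s_5, k_5) = 0x3CF
s_7 = Round(s_6, k_6) = 0x3AD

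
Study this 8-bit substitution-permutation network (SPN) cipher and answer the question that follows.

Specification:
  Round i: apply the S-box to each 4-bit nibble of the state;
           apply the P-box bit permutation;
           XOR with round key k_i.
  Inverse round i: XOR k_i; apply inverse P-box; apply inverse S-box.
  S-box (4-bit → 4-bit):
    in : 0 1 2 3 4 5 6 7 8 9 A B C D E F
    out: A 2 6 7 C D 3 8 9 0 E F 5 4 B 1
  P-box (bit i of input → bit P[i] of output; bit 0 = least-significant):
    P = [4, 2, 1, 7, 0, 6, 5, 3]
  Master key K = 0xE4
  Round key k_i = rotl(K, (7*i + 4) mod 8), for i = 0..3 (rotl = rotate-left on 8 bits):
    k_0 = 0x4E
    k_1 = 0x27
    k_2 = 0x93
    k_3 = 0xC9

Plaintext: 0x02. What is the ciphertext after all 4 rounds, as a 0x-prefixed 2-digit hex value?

0xF3

s_0 = plaintext = 0x02
s_1 = Round(s_0, k_0) = 0x00
s_2 = Round(s_1, k_1) = 0xEB
s_3 = Round(s_2, k_2) = 0x4C
s_4 = Round(s_3, k_3) = 0xF3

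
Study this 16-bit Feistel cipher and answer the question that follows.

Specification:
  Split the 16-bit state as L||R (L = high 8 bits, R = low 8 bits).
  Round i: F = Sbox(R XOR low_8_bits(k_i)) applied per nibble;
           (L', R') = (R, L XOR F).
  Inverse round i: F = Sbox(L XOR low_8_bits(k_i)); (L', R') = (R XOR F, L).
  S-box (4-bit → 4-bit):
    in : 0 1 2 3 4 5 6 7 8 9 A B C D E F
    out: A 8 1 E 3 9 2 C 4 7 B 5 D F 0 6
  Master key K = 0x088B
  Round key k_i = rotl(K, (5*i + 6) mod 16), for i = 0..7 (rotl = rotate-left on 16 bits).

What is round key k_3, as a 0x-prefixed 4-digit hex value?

K = 0x088B
k_0 = rotl(K, (5*0+6) mod 16) = rotl(K, 6) = 0x22C2
k_1 = rotl(K, (5*1+6) mod 16) = rotl(K, 11) = 0x5844
k_2 = rotl(K, (5*2+6) mod 16) = rotl(K, 0) = 0x088B
k_3 = rotl(K, (5*3+6) mod 16) = rotl(K, 5) = 0x1161

0x1161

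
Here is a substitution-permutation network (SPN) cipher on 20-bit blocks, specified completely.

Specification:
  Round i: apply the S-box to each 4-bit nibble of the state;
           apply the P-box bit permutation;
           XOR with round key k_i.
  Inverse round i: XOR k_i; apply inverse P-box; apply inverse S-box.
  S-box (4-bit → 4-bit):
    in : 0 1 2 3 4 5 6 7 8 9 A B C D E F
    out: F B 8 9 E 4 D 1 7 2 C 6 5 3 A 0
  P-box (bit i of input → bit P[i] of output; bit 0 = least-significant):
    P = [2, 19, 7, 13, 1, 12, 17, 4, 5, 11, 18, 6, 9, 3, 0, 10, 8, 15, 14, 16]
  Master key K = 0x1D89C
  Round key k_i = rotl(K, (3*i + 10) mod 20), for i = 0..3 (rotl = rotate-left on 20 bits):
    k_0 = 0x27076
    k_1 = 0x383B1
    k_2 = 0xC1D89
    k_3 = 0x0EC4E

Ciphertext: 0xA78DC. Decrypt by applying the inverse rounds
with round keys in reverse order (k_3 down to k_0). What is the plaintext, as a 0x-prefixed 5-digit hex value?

s_0 = ciphertext = 0xA78DC
s_1 = InvRound(s_0, k_3) = 0x92F0B
s_2 = InvRound(s_1, k_2) = 0x275DA
s_3 = InvRound(s_2, k_1) = 0x403D2
s_4 = InvRound(s_3, k_0) = 0xC7CB6

0xC7CB6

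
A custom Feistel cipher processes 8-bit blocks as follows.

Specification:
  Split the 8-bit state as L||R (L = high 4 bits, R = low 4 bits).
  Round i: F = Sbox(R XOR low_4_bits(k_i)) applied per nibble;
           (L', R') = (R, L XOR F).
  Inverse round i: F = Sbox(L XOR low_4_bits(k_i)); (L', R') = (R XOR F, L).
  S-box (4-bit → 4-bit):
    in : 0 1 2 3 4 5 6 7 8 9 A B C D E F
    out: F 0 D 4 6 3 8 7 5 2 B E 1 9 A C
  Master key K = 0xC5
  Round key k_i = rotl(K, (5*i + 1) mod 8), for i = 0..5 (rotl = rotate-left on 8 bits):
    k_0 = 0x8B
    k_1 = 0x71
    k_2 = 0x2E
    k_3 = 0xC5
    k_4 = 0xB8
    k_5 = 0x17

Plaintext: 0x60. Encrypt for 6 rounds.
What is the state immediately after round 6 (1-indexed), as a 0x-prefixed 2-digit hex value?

0x7C

s_0 = plaintext = 0x60
s_1 = Round(s_0, k_0) = 0x08
s_2 = Round(s_1, k_1) = 0x82
s_3 = Round(s_2, k_2) = 0x29
s_4 = Round(s_3, k_3) = 0x93
s_5 = Round(s_4, k_4) = 0x37
s_6 = Round(s_5, k_5) = 0x7C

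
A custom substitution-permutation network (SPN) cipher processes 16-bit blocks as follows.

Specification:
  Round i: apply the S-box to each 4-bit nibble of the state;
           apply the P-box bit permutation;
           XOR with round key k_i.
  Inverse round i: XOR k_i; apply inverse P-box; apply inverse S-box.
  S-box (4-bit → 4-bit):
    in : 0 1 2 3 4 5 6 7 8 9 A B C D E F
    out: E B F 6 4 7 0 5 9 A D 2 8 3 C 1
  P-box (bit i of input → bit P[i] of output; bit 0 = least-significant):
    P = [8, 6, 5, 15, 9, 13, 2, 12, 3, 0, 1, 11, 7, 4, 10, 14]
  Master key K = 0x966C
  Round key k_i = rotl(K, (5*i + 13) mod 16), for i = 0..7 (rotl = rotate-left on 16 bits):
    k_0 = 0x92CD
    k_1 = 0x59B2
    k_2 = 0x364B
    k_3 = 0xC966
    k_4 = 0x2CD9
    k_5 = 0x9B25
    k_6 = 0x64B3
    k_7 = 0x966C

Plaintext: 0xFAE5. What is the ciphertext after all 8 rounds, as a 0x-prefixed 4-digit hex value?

s_0 = plaintext = 0xFAE5
s_1 = Round(s_0, k_0) = 0x8B23
s_2 = Round(s_1, k_1) = 0x2B57
s_3 = Round(s_2, k_2) = 0x51FE
s_4 = Round(s_3, k_3) = 0x47DF
s_5 = Round(s_4, k_4) = 0x0BD3
s_6 = Round(s_5, k_5) = 0xFD54
s_7 = Round(s_6, k_6) = 0x461E
s_8 = Round(s_7, k_7) = 0x204C

0x204C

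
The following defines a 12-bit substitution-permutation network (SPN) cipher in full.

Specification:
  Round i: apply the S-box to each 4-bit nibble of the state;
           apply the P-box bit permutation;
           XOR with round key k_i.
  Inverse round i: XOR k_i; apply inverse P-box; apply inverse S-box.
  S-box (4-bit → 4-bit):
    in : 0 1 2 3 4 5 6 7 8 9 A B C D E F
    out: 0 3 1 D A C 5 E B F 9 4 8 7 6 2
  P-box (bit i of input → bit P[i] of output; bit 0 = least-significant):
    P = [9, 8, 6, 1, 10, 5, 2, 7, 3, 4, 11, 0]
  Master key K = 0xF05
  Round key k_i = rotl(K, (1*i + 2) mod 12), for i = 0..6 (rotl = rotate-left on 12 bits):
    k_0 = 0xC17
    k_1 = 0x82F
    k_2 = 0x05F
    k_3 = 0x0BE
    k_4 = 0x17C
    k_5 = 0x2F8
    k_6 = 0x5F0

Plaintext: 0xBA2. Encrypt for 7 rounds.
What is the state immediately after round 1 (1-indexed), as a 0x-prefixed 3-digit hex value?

0x297

s_0 = plaintext = 0xBA2
s_1 = Round(s_0, k_0) = 0x297
s_2 = Round(s_1, k_1) = 0xDC1
s_3 = Round(s_2, k_2) = 0xBC7
s_4 = Round(s_3, k_3) = 0x97C
s_5 = Round(s_4, k_4) = 0x9C3
s_6 = Round(s_5, k_5) = 0x823
s_7 = Round(s_6, k_6) = 0x3AB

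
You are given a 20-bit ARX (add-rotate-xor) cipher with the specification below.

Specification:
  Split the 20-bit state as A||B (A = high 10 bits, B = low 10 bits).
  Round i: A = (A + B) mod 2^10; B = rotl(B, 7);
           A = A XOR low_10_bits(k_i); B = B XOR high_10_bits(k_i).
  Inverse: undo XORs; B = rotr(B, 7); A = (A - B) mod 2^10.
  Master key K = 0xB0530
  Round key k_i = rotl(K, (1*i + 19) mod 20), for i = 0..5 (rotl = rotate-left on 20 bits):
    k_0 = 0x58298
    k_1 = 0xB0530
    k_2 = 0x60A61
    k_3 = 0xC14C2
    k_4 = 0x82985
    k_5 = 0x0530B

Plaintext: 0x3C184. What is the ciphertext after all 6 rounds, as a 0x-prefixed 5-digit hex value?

s_0 = plaintext = 0x3C184
s_1 = Round(s_0, k_0) = 0x3B350
s_2 = Round(s_1, k_1) = 0x432AB
s_3 = Round(s_2, k_2) = 0x75857
s_4 = Round(s_3, k_3) = 0xBBC8F
s_5 = Round(s_4, k_4) = 0xBED9B
s_6 = Round(s_5, k_5) = 0xE75A7

0xE75A7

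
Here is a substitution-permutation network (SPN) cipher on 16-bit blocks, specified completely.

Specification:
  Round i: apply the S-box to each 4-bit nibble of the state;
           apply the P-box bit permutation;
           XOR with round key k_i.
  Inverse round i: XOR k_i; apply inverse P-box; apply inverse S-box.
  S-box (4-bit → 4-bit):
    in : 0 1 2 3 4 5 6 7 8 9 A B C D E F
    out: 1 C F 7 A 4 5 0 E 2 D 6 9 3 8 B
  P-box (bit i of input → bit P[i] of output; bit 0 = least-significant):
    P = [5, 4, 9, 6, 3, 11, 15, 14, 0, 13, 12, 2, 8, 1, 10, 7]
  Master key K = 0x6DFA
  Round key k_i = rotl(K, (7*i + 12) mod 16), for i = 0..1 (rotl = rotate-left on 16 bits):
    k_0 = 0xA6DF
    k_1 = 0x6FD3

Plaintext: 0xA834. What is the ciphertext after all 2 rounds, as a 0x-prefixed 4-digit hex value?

s_0 = plaintext = 0xA834
s_1 = Round(s_0, k_0) = 0x1B03
s_2 = Round(s_1, k_1) = 0x596B

0x596B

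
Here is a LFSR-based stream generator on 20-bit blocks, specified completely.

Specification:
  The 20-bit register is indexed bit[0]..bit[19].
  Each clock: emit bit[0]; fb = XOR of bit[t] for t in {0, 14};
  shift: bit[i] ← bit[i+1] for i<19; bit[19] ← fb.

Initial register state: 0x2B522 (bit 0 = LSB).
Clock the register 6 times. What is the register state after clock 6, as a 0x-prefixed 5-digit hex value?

0xA0AD4

reg_0 = 0x2B522
clock 1: out=0, reg = 0x15A91
clock 2: out=1, reg = 0x0AD48
clock 3: out=0, reg = 0x056A4
clock 4: out=0, reg = 0x82B52
clock 5: out=0, reg = 0x415A9
clock 6: out=1, reg = 0xA0AD4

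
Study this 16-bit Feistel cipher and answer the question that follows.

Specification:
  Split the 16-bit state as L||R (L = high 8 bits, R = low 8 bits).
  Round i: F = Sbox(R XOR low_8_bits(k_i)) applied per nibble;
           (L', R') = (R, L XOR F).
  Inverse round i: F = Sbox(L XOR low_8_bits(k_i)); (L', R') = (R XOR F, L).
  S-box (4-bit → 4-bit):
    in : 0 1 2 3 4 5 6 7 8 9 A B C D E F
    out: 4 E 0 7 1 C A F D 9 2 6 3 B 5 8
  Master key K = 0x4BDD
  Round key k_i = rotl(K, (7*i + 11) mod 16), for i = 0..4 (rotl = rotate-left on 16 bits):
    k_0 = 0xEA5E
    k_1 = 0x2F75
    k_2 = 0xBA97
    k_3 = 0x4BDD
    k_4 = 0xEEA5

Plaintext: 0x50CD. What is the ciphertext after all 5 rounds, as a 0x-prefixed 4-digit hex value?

0x0099

s_0 = plaintext = 0x50CD
s_1 = Round(s_0, k_0) = 0xCDC7
s_2 = Round(s_1, k_1) = 0xC7AD
s_3 = Round(s_2, k_2) = 0xADB5
s_4 = Round(s_3, k_3) = 0xB500
s_5 = Round(s_4, k_4) = 0x0099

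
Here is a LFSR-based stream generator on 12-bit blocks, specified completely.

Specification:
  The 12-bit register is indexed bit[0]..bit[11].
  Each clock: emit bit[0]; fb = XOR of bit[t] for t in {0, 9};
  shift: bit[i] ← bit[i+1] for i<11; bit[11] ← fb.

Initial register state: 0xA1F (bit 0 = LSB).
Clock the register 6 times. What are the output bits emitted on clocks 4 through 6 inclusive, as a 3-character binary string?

110

reg_0 = 0xA1F
clock 1: out=1, reg = 0x50F
clock 2: out=1, reg = 0xA87
clock 3: out=1, reg = 0x543
clock 4: out=1, reg = 0xAA1
clock 5: out=1, reg = 0x550
clock 6: out=0, reg = 0x2A8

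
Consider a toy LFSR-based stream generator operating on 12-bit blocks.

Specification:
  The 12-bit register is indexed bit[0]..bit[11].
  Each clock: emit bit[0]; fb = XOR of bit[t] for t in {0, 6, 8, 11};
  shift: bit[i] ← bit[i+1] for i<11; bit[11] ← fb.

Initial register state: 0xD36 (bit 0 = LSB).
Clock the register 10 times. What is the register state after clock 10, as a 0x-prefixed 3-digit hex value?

0x86B

reg_0 = 0xD36
clock 1: out=0, reg = 0x69B
clock 2: out=1, reg = 0xB4D
clock 3: out=1, reg = 0x5A6
clock 4: out=0, reg = 0xAD3
clock 5: out=1, reg = 0xD69
clock 6: out=1, reg = 0x6B4
clock 7: out=0, reg = 0x35A
clock 8: out=0, reg = 0x1AD
clock 9: out=1, reg = 0x0D6
clock 10: out=0, reg = 0x86B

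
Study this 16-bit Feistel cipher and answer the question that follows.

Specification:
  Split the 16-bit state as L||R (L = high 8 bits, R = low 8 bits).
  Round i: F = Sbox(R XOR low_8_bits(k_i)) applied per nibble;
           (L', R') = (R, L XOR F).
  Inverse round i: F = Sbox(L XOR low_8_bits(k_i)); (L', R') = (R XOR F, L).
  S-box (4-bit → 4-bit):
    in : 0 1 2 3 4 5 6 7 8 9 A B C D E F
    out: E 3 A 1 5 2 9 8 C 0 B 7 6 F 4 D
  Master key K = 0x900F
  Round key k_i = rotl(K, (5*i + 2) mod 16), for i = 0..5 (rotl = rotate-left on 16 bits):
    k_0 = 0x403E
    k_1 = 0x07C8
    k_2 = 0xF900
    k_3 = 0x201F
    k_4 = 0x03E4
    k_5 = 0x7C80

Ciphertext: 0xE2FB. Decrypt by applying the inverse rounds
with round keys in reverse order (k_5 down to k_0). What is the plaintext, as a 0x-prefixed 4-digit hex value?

0x5FE8

s_0 = ciphertext = 0xE2FB
s_1 = InvRound(s_0, k_5) = 0x61E2
s_2 = InvRound(s_1, k_4) = 0x2061
s_3 = InvRound(s_2, k_3) = 0x7C20
s_4 = InvRound(s_3, k_2) = 0xA67C
s_5 = InvRound(s_4, k_1) = 0xE8A6
s_6 = InvRound(s_5, k_0) = 0x5FE8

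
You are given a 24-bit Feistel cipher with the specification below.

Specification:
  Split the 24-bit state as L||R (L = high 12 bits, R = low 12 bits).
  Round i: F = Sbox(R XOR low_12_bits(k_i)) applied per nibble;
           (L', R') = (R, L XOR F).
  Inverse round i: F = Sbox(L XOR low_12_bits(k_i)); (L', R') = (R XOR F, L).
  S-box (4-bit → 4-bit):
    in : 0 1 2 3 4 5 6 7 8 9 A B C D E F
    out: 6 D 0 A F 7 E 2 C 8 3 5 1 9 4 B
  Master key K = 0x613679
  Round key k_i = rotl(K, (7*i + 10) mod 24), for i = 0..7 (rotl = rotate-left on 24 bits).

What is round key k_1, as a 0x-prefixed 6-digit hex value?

0xF2C26C

K = 0x613679
k_0 = rotl(K, (7*0+10) mod 24) = rotl(K, 10) = 0xD9E584
k_1 = rotl(K, (7*1+10) mod 24) = rotl(K, 17) = 0xF2C26C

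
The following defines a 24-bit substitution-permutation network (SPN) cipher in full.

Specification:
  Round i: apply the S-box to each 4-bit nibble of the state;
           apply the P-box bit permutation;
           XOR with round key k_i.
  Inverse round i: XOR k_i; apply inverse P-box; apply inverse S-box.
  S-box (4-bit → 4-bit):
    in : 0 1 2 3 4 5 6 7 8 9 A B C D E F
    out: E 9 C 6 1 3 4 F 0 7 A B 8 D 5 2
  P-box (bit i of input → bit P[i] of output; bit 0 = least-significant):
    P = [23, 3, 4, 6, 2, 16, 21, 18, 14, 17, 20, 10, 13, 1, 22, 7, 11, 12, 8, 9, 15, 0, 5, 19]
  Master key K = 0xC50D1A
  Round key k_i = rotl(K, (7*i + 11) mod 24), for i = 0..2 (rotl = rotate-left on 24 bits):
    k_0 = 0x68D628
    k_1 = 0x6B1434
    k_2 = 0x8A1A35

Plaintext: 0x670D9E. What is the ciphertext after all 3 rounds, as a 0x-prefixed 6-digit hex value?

0x37DED5

s_0 = plaintext = 0x670D9E
s_1 = Round(s_0, k_0) = 0x99899E
s_2 = Round(s_1, k_1) = 0xD8CD01
s_3 = Round(s_2, k_2) = 0x37DED5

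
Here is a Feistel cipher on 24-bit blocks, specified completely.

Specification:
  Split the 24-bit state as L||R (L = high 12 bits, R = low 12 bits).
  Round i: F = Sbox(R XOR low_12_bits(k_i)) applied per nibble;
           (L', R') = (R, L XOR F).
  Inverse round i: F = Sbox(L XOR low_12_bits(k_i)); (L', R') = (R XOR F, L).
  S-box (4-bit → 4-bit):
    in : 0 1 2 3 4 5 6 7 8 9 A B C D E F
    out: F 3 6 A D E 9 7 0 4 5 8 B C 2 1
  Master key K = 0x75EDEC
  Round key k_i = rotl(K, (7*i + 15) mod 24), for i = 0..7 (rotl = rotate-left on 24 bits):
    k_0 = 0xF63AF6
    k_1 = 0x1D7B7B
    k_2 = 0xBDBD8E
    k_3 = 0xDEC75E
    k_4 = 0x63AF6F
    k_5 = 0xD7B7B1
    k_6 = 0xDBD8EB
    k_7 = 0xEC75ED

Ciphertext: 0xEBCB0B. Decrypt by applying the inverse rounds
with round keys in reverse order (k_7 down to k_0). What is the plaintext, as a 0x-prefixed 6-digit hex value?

s_0 = ciphertext = 0xEBCB0B
s_1 = InvRound(s_0, k_7) = 0x3E8EBC
s_2 = InvRound(s_1, k_6) = 0x6463E8
s_3 = InvRound(s_2, k_5) = 0x0FF646
s_4 = InvRound(s_3, k_4) = 0x7090FF
s_5 = InvRound(s_4, k_3) = 0xF18709
s_6 = InvRound(s_5, k_2) = 0x140F18
s_7 = InvRound(s_6, k_1) = 0xAB0140
s_8 = InvRound(s_7, k_0) = 0xE99AB0

0xE99AB0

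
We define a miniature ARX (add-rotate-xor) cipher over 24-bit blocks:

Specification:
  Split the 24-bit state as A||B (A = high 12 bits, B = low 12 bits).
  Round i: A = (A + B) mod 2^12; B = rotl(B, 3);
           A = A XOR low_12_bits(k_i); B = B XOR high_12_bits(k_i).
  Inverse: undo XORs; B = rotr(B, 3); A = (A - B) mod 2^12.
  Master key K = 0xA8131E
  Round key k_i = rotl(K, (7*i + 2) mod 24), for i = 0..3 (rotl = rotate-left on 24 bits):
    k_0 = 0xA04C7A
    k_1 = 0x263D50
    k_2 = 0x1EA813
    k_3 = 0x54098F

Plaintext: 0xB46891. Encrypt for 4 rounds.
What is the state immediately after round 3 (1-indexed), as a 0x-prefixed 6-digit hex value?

0x19A0C9

s_0 = plaintext = 0xB46891
s_1 = Round(s_0, k_0) = 0xFADE88
s_2 = Round(s_1, k_1) = 0x365624
s_3 = Round(s_2, k_2) = 0x19A0C9
s_4 = Round(s_3, k_3) = 0xBEC308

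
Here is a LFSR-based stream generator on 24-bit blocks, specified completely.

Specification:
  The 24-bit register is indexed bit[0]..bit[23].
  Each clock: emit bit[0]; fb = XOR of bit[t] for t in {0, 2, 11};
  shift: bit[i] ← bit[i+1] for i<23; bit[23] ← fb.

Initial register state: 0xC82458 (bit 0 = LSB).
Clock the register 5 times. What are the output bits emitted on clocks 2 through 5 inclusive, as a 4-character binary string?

0011

reg_0 = 0xC82458
clock 1: out=0, reg = 0x64122C
clock 2: out=0, reg = 0xB20916
clock 3: out=0, reg = 0x59048B
clock 4: out=1, reg = 0xAC8245
clock 5: out=1, reg = 0x564122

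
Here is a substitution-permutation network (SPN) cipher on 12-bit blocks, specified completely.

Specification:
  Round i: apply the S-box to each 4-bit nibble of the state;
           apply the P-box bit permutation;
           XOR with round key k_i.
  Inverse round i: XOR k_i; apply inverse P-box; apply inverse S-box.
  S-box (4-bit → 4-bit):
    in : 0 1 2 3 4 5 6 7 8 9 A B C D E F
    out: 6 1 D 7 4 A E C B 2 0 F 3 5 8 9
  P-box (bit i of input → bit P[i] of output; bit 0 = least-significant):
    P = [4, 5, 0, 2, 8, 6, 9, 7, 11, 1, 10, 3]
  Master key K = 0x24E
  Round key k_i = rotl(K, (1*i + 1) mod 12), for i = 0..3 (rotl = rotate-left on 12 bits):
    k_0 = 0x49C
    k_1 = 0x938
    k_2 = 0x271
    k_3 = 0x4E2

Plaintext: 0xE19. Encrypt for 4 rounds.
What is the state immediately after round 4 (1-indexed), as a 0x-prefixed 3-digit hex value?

s_0 = plaintext = 0xE19
s_1 = Round(s_0, k_0) = 0x5B4
s_2 = Round(s_1, k_1) = 0xAF3
s_3 = Round(s_2, k_2) = 0x3C0
s_4 = Round(s_3, k_3) = 0x981

0x981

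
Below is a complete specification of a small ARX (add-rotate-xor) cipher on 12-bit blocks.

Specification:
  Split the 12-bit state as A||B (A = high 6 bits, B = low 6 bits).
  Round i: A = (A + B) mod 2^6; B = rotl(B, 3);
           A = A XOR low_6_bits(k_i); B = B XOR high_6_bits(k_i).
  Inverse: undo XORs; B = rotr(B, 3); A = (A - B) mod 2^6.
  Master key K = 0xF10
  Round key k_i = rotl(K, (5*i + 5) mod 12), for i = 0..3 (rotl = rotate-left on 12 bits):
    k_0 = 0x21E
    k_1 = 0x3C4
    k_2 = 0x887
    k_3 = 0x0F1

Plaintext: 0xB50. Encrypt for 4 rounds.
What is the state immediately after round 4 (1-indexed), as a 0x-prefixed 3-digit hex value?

0x809

s_0 = plaintext = 0xB50
s_1 = Round(s_0, k_0) = 0x8CA
s_2 = Round(s_1, k_1) = 0xA5E
s_3 = Round(s_2, k_2) = 0x011
s_4 = Round(s_3, k_3) = 0x809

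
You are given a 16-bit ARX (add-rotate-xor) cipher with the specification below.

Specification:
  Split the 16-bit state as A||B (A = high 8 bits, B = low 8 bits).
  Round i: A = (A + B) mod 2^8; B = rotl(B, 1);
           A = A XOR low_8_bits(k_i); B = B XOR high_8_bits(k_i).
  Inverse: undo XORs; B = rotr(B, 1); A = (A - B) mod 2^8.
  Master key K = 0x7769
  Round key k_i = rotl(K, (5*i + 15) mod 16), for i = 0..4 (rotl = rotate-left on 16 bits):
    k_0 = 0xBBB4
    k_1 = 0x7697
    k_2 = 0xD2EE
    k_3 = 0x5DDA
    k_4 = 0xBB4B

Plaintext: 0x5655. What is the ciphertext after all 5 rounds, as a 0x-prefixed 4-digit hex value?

0xB5E8

s_0 = plaintext = 0x5655
s_1 = Round(s_0, k_0) = 0x1F11
s_2 = Round(s_1, k_1) = 0xA754
s_3 = Round(s_2, k_2) = 0x157A
s_4 = Round(s_3, k_3) = 0x55A9
s_5 = Round(s_4, k_4) = 0xB5E8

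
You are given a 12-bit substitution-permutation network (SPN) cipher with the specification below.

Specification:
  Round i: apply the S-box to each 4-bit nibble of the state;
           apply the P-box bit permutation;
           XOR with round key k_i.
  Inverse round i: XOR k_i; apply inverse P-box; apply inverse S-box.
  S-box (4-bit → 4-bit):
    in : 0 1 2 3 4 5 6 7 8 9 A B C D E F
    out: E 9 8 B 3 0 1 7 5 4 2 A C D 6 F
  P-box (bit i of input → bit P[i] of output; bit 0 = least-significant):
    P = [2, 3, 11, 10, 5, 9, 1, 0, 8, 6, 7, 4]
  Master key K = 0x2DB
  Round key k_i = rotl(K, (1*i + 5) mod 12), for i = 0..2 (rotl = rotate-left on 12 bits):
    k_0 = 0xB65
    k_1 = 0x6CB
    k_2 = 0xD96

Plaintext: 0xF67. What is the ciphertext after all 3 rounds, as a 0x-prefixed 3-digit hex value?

0x575

s_0 = plaintext = 0xF67
s_1 = Round(s_0, k_0) = 0x299
s_2 = Round(s_1, k_1) = 0xED9
s_3 = Round(s_2, k_2) = 0x575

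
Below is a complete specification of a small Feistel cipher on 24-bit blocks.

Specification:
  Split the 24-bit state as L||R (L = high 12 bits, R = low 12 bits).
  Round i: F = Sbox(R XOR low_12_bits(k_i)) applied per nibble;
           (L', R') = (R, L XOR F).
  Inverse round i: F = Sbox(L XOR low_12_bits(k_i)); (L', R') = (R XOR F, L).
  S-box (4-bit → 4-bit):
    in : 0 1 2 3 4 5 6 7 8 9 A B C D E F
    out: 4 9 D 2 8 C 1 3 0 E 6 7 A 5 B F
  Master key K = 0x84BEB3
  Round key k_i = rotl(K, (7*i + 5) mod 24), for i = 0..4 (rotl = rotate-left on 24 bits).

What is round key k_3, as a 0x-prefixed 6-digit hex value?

0x12FACE

K = 0x84BEB3
k_0 = rotl(K, (7*0+5) mod 24) = rotl(K, 5) = 0x97D670
k_1 = rotl(K, (7*1+5) mod 24) = rotl(K, 12) = 0xEB384B
k_2 = rotl(K, (7*2+5) mod 24) = rotl(K, 19) = 0x9C25F5
k_3 = rotl(K, (7*3+5) mod 24) = rotl(K, 2) = 0x12FACE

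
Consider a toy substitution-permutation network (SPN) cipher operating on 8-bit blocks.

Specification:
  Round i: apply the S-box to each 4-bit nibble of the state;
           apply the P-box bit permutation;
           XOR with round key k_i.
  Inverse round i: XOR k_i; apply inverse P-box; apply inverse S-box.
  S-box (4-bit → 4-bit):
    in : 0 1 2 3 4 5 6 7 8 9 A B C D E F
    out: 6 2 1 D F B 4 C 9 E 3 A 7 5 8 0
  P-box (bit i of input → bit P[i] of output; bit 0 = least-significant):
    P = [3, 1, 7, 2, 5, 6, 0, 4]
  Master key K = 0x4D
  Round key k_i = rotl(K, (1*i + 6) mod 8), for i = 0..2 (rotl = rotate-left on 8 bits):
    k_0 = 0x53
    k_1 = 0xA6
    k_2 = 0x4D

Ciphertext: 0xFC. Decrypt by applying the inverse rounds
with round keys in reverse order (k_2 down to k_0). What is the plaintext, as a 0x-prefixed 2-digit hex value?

0x37

s_0 = ciphertext = 0xFC
s_1 = InvRound(s_0, k_2) = 0x36
s_2 = InvRound(s_1, k_1) = 0xE6
s_3 = InvRound(s_2, k_0) = 0x37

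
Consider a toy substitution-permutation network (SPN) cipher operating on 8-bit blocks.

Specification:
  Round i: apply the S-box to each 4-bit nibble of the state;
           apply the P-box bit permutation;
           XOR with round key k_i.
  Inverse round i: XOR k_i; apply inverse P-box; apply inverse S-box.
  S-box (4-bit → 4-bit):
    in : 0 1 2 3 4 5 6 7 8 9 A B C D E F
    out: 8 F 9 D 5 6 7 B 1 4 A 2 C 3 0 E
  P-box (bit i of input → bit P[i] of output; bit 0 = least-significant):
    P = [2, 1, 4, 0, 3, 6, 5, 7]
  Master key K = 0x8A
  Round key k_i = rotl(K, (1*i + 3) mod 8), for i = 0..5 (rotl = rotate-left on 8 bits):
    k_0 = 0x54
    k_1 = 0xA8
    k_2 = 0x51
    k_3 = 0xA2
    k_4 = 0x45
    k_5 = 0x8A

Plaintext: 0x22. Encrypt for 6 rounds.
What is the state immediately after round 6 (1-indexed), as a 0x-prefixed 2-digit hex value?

0xEB

s_0 = plaintext = 0x22
s_1 = Round(s_0, k_0) = 0xD9
s_2 = Round(s_1, k_1) = 0xF0
s_3 = Round(s_2, k_2) = 0xB0
s_4 = Round(s_3, k_3) = 0xE3
s_5 = Round(s_4, k_4) = 0x50
s_6 = Round(s_5, k_5) = 0xEB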